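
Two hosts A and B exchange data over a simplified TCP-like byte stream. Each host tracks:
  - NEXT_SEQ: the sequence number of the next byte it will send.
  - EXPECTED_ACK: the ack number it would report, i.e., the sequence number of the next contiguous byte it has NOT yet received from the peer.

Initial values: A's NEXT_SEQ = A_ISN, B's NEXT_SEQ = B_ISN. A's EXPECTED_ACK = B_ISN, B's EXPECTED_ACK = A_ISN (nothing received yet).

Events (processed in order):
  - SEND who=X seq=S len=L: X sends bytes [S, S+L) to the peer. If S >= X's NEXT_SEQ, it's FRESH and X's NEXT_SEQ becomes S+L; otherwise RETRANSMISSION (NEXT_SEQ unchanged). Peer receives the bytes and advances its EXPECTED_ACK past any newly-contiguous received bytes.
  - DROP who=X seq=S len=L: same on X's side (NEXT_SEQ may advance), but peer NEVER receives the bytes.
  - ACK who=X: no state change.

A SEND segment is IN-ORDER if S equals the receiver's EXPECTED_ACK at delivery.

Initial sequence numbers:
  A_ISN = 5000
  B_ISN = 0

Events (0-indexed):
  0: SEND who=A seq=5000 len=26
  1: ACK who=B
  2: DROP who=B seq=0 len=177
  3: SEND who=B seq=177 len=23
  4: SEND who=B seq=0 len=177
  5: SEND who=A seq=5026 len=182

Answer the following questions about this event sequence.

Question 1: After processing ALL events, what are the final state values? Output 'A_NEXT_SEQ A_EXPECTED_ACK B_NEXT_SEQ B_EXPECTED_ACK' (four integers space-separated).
After event 0: A_seq=5026 A_ack=0 B_seq=0 B_ack=5026
After event 1: A_seq=5026 A_ack=0 B_seq=0 B_ack=5026
After event 2: A_seq=5026 A_ack=0 B_seq=177 B_ack=5026
After event 3: A_seq=5026 A_ack=0 B_seq=200 B_ack=5026
After event 4: A_seq=5026 A_ack=200 B_seq=200 B_ack=5026
After event 5: A_seq=5208 A_ack=200 B_seq=200 B_ack=5208

Answer: 5208 200 200 5208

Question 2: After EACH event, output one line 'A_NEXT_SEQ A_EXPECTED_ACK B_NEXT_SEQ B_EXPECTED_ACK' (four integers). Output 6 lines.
5026 0 0 5026
5026 0 0 5026
5026 0 177 5026
5026 0 200 5026
5026 200 200 5026
5208 200 200 5208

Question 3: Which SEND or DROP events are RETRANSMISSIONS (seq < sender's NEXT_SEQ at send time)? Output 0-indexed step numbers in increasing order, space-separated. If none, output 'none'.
Step 0: SEND seq=5000 -> fresh
Step 2: DROP seq=0 -> fresh
Step 3: SEND seq=177 -> fresh
Step 4: SEND seq=0 -> retransmit
Step 5: SEND seq=5026 -> fresh

Answer: 4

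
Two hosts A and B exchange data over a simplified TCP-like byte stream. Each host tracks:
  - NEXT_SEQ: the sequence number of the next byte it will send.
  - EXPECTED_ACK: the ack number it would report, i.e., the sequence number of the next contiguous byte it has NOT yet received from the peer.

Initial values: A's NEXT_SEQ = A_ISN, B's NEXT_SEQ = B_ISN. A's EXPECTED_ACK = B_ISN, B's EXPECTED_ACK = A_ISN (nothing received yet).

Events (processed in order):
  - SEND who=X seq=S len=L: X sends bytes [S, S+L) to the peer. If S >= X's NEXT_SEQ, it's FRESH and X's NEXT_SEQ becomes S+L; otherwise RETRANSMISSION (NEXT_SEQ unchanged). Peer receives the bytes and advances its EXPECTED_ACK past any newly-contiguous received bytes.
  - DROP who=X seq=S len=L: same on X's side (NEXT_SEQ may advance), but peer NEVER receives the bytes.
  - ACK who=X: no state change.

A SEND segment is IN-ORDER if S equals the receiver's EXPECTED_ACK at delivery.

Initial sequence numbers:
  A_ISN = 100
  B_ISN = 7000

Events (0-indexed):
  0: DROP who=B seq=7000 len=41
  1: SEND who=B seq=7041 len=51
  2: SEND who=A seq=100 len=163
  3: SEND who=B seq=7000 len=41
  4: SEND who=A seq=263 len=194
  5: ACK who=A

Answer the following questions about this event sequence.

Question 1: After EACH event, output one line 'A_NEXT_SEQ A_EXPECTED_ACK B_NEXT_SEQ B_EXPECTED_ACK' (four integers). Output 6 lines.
100 7000 7041 100
100 7000 7092 100
263 7000 7092 263
263 7092 7092 263
457 7092 7092 457
457 7092 7092 457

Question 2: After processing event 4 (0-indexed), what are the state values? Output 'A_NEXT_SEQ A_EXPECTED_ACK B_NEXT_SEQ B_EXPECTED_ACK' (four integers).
After event 0: A_seq=100 A_ack=7000 B_seq=7041 B_ack=100
After event 1: A_seq=100 A_ack=7000 B_seq=7092 B_ack=100
After event 2: A_seq=263 A_ack=7000 B_seq=7092 B_ack=263
After event 3: A_seq=263 A_ack=7092 B_seq=7092 B_ack=263
After event 4: A_seq=457 A_ack=7092 B_seq=7092 B_ack=457

457 7092 7092 457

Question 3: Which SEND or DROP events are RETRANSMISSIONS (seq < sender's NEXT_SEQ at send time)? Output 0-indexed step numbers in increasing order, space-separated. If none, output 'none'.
Answer: 3

Derivation:
Step 0: DROP seq=7000 -> fresh
Step 1: SEND seq=7041 -> fresh
Step 2: SEND seq=100 -> fresh
Step 3: SEND seq=7000 -> retransmit
Step 4: SEND seq=263 -> fresh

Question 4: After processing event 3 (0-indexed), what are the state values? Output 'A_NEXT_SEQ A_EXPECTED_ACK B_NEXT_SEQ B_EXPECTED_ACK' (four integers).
After event 0: A_seq=100 A_ack=7000 B_seq=7041 B_ack=100
After event 1: A_seq=100 A_ack=7000 B_seq=7092 B_ack=100
After event 2: A_seq=263 A_ack=7000 B_seq=7092 B_ack=263
After event 3: A_seq=263 A_ack=7092 B_seq=7092 B_ack=263

263 7092 7092 263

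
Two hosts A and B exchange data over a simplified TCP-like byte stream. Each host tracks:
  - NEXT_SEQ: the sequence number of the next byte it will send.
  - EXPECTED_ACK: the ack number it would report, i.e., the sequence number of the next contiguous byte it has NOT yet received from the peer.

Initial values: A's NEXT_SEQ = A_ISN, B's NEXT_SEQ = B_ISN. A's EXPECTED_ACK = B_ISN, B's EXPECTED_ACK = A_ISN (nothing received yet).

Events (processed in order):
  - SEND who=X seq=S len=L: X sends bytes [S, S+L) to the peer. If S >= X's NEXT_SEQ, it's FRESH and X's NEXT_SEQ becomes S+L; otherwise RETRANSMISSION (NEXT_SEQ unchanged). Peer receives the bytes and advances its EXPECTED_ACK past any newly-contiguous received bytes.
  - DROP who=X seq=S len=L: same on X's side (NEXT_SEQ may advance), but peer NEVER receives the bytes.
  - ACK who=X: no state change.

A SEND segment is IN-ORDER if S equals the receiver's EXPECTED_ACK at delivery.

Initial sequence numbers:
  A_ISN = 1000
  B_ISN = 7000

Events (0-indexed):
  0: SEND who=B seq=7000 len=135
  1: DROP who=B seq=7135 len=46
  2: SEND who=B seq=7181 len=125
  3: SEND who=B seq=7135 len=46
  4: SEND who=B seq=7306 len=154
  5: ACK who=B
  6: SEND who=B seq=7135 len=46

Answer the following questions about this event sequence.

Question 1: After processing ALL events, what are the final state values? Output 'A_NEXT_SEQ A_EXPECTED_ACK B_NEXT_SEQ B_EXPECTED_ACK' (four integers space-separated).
Answer: 1000 7460 7460 1000

Derivation:
After event 0: A_seq=1000 A_ack=7135 B_seq=7135 B_ack=1000
After event 1: A_seq=1000 A_ack=7135 B_seq=7181 B_ack=1000
After event 2: A_seq=1000 A_ack=7135 B_seq=7306 B_ack=1000
After event 3: A_seq=1000 A_ack=7306 B_seq=7306 B_ack=1000
After event 4: A_seq=1000 A_ack=7460 B_seq=7460 B_ack=1000
After event 5: A_seq=1000 A_ack=7460 B_seq=7460 B_ack=1000
After event 6: A_seq=1000 A_ack=7460 B_seq=7460 B_ack=1000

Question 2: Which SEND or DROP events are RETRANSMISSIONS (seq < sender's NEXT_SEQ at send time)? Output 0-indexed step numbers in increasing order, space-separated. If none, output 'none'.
Step 0: SEND seq=7000 -> fresh
Step 1: DROP seq=7135 -> fresh
Step 2: SEND seq=7181 -> fresh
Step 3: SEND seq=7135 -> retransmit
Step 4: SEND seq=7306 -> fresh
Step 6: SEND seq=7135 -> retransmit

Answer: 3 6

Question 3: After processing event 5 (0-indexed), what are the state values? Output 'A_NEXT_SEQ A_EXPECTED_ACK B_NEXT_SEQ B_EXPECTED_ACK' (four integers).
After event 0: A_seq=1000 A_ack=7135 B_seq=7135 B_ack=1000
After event 1: A_seq=1000 A_ack=7135 B_seq=7181 B_ack=1000
After event 2: A_seq=1000 A_ack=7135 B_seq=7306 B_ack=1000
After event 3: A_seq=1000 A_ack=7306 B_seq=7306 B_ack=1000
After event 4: A_seq=1000 A_ack=7460 B_seq=7460 B_ack=1000
After event 5: A_seq=1000 A_ack=7460 B_seq=7460 B_ack=1000

1000 7460 7460 1000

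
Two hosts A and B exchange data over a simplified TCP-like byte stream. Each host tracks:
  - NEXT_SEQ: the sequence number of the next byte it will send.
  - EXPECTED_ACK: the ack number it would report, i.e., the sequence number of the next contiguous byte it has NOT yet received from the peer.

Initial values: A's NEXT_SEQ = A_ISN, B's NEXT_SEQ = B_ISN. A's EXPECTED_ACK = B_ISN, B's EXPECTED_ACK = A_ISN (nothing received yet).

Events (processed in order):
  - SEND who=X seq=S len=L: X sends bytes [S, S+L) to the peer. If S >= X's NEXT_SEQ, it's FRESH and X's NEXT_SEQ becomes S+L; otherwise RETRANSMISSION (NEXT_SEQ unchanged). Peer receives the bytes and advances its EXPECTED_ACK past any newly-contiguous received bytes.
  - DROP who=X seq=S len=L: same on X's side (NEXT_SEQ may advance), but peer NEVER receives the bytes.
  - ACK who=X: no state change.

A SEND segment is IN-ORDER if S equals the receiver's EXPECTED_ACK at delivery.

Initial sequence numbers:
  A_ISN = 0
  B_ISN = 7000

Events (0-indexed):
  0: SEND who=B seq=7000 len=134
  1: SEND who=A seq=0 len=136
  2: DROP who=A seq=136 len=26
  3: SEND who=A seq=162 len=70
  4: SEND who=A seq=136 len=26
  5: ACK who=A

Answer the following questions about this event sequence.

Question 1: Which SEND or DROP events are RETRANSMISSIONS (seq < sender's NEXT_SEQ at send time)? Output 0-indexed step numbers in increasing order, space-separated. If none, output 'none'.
Answer: 4

Derivation:
Step 0: SEND seq=7000 -> fresh
Step 1: SEND seq=0 -> fresh
Step 2: DROP seq=136 -> fresh
Step 3: SEND seq=162 -> fresh
Step 4: SEND seq=136 -> retransmit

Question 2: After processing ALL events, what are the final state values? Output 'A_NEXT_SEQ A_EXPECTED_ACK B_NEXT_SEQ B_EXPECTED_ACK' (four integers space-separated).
After event 0: A_seq=0 A_ack=7134 B_seq=7134 B_ack=0
After event 1: A_seq=136 A_ack=7134 B_seq=7134 B_ack=136
After event 2: A_seq=162 A_ack=7134 B_seq=7134 B_ack=136
After event 3: A_seq=232 A_ack=7134 B_seq=7134 B_ack=136
After event 4: A_seq=232 A_ack=7134 B_seq=7134 B_ack=232
After event 5: A_seq=232 A_ack=7134 B_seq=7134 B_ack=232

Answer: 232 7134 7134 232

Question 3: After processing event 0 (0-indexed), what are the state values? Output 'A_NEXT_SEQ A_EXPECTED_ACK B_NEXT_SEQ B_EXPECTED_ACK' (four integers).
After event 0: A_seq=0 A_ack=7134 B_seq=7134 B_ack=0

0 7134 7134 0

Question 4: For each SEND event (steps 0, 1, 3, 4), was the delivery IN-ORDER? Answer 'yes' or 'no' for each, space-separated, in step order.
Answer: yes yes no yes

Derivation:
Step 0: SEND seq=7000 -> in-order
Step 1: SEND seq=0 -> in-order
Step 3: SEND seq=162 -> out-of-order
Step 4: SEND seq=136 -> in-order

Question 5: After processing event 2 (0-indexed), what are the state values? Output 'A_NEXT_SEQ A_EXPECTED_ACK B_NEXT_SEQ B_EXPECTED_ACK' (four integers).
After event 0: A_seq=0 A_ack=7134 B_seq=7134 B_ack=0
After event 1: A_seq=136 A_ack=7134 B_seq=7134 B_ack=136
After event 2: A_seq=162 A_ack=7134 B_seq=7134 B_ack=136

162 7134 7134 136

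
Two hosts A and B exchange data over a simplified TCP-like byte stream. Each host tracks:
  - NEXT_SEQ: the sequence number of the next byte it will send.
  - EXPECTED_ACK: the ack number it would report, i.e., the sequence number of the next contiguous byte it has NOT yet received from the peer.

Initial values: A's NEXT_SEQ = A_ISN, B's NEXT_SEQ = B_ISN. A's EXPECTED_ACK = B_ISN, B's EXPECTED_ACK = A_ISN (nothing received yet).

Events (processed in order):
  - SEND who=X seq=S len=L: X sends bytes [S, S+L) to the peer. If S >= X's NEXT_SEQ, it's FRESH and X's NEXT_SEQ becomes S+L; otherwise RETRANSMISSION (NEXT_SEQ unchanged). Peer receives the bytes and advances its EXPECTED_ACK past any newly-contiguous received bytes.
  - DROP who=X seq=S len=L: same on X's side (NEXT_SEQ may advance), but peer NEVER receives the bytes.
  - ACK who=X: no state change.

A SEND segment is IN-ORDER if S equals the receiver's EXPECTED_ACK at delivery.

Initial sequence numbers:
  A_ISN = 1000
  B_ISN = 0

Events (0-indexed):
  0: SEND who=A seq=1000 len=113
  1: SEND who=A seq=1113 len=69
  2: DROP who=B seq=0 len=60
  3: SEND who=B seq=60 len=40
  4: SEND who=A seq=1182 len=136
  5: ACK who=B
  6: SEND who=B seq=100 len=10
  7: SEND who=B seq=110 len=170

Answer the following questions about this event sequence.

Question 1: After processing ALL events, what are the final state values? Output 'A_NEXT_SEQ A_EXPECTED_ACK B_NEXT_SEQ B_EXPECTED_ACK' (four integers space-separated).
Answer: 1318 0 280 1318

Derivation:
After event 0: A_seq=1113 A_ack=0 B_seq=0 B_ack=1113
After event 1: A_seq=1182 A_ack=0 B_seq=0 B_ack=1182
After event 2: A_seq=1182 A_ack=0 B_seq=60 B_ack=1182
After event 3: A_seq=1182 A_ack=0 B_seq=100 B_ack=1182
After event 4: A_seq=1318 A_ack=0 B_seq=100 B_ack=1318
After event 5: A_seq=1318 A_ack=0 B_seq=100 B_ack=1318
After event 6: A_seq=1318 A_ack=0 B_seq=110 B_ack=1318
After event 7: A_seq=1318 A_ack=0 B_seq=280 B_ack=1318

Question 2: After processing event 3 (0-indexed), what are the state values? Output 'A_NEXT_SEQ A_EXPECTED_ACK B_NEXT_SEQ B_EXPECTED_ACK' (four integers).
After event 0: A_seq=1113 A_ack=0 B_seq=0 B_ack=1113
After event 1: A_seq=1182 A_ack=0 B_seq=0 B_ack=1182
After event 2: A_seq=1182 A_ack=0 B_seq=60 B_ack=1182
After event 3: A_seq=1182 A_ack=0 B_seq=100 B_ack=1182

1182 0 100 1182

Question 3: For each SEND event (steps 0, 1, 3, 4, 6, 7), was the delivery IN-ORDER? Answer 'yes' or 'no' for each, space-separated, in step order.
Answer: yes yes no yes no no

Derivation:
Step 0: SEND seq=1000 -> in-order
Step 1: SEND seq=1113 -> in-order
Step 3: SEND seq=60 -> out-of-order
Step 4: SEND seq=1182 -> in-order
Step 6: SEND seq=100 -> out-of-order
Step 7: SEND seq=110 -> out-of-order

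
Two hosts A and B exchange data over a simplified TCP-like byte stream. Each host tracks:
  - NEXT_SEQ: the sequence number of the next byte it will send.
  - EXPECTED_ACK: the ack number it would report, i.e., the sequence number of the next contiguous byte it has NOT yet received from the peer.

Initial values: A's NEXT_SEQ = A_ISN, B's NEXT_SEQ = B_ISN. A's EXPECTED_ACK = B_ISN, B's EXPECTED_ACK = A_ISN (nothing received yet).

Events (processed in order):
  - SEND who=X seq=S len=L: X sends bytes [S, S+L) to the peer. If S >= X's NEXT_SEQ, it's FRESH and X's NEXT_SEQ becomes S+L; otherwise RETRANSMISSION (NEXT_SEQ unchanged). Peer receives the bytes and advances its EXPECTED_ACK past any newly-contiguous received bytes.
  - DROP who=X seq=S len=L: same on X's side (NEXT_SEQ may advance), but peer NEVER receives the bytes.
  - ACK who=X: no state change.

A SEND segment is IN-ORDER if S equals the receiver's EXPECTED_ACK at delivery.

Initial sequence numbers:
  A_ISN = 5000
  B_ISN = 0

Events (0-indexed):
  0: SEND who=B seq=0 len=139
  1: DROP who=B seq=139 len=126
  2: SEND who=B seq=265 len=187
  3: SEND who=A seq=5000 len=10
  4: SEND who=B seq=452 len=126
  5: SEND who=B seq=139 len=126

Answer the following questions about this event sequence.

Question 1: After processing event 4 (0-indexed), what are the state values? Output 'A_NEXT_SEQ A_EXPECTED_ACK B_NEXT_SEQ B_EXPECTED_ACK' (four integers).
After event 0: A_seq=5000 A_ack=139 B_seq=139 B_ack=5000
After event 1: A_seq=5000 A_ack=139 B_seq=265 B_ack=5000
After event 2: A_seq=5000 A_ack=139 B_seq=452 B_ack=5000
After event 3: A_seq=5010 A_ack=139 B_seq=452 B_ack=5010
After event 4: A_seq=5010 A_ack=139 B_seq=578 B_ack=5010

5010 139 578 5010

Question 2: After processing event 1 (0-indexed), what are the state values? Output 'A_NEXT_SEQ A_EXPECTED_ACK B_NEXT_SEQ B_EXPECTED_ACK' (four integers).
After event 0: A_seq=5000 A_ack=139 B_seq=139 B_ack=5000
After event 1: A_seq=5000 A_ack=139 B_seq=265 B_ack=5000

5000 139 265 5000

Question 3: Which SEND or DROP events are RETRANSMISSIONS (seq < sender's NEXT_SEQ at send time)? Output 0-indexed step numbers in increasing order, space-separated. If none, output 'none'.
Answer: 5

Derivation:
Step 0: SEND seq=0 -> fresh
Step 1: DROP seq=139 -> fresh
Step 2: SEND seq=265 -> fresh
Step 3: SEND seq=5000 -> fresh
Step 4: SEND seq=452 -> fresh
Step 5: SEND seq=139 -> retransmit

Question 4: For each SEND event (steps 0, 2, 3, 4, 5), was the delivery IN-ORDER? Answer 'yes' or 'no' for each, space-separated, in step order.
Step 0: SEND seq=0 -> in-order
Step 2: SEND seq=265 -> out-of-order
Step 3: SEND seq=5000 -> in-order
Step 4: SEND seq=452 -> out-of-order
Step 5: SEND seq=139 -> in-order

Answer: yes no yes no yes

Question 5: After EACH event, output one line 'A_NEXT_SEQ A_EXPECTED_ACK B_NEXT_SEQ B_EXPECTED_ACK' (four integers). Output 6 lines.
5000 139 139 5000
5000 139 265 5000
5000 139 452 5000
5010 139 452 5010
5010 139 578 5010
5010 578 578 5010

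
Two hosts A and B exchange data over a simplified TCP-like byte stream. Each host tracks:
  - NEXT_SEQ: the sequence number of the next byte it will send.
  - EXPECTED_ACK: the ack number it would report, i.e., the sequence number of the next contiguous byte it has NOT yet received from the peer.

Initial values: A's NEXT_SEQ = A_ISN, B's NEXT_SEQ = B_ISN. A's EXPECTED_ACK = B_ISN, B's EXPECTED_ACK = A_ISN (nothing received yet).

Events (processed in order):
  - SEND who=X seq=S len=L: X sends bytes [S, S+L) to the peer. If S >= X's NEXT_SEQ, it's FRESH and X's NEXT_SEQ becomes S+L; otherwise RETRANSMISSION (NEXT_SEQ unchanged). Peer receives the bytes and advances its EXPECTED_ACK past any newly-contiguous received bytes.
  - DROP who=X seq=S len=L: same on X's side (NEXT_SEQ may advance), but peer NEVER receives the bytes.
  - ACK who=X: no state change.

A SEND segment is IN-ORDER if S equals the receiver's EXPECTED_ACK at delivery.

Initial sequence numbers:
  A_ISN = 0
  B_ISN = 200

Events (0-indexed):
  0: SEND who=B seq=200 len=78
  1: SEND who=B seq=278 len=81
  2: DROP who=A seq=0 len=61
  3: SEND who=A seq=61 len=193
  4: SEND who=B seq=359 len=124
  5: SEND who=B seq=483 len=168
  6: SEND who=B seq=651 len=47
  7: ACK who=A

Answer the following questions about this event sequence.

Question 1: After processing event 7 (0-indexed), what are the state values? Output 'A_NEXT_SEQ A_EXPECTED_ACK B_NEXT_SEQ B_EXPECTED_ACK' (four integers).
After event 0: A_seq=0 A_ack=278 B_seq=278 B_ack=0
After event 1: A_seq=0 A_ack=359 B_seq=359 B_ack=0
After event 2: A_seq=61 A_ack=359 B_seq=359 B_ack=0
After event 3: A_seq=254 A_ack=359 B_seq=359 B_ack=0
After event 4: A_seq=254 A_ack=483 B_seq=483 B_ack=0
After event 5: A_seq=254 A_ack=651 B_seq=651 B_ack=0
After event 6: A_seq=254 A_ack=698 B_seq=698 B_ack=0
After event 7: A_seq=254 A_ack=698 B_seq=698 B_ack=0

254 698 698 0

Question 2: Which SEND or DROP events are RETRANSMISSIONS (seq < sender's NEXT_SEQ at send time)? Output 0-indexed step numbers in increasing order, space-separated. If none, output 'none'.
Step 0: SEND seq=200 -> fresh
Step 1: SEND seq=278 -> fresh
Step 2: DROP seq=0 -> fresh
Step 3: SEND seq=61 -> fresh
Step 4: SEND seq=359 -> fresh
Step 5: SEND seq=483 -> fresh
Step 6: SEND seq=651 -> fresh

Answer: none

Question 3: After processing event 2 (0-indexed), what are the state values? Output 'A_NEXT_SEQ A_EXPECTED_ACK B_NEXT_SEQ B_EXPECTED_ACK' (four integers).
After event 0: A_seq=0 A_ack=278 B_seq=278 B_ack=0
After event 1: A_seq=0 A_ack=359 B_seq=359 B_ack=0
After event 2: A_seq=61 A_ack=359 B_seq=359 B_ack=0

61 359 359 0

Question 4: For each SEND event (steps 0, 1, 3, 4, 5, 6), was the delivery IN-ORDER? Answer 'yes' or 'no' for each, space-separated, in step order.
Step 0: SEND seq=200 -> in-order
Step 1: SEND seq=278 -> in-order
Step 3: SEND seq=61 -> out-of-order
Step 4: SEND seq=359 -> in-order
Step 5: SEND seq=483 -> in-order
Step 6: SEND seq=651 -> in-order

Answer: yes yes no yes yes yes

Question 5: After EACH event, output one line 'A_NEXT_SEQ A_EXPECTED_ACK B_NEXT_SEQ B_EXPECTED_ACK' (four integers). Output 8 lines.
0 278 278 0
0 359 359 0
61 359 359 0
254 359 359 0
254 483 483 0
254 651 651 0
254 698 698 0
254 698 698 0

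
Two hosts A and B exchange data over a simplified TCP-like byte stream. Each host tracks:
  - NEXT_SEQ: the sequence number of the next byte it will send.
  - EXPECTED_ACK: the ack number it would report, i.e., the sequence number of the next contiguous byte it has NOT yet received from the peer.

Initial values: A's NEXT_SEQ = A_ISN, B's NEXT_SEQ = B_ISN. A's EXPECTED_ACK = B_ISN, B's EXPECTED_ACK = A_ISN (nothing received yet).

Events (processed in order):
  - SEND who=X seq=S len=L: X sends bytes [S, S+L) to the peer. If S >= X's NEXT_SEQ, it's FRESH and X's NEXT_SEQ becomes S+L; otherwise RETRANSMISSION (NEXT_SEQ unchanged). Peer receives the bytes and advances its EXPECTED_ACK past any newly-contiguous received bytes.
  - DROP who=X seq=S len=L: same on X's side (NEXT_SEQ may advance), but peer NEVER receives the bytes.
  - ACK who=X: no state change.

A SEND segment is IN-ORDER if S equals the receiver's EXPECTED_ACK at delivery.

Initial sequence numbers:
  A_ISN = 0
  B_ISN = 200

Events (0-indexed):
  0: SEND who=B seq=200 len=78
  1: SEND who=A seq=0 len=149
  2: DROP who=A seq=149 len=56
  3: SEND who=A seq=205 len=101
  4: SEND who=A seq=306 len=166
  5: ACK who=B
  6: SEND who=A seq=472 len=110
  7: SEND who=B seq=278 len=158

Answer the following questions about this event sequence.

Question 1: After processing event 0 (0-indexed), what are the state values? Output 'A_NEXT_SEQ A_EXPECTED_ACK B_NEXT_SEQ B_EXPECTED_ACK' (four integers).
After event 0: A_seq=0 A_ack=278 B_seq=278 B_ack=0

0 278 278 0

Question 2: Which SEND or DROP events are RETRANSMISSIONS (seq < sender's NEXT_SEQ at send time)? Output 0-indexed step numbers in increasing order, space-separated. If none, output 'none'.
Answer: none

Derivation:
Step 0: SEND seq=200 -> fresh
Step 1: SEND seq=0 -> fresh
Step 2: DROP seq=149 -> fresh
Step 3: SEND seq=205 -> fresh
Step 4: SEND seq=306 -> fresh
Step 6: SEND seq=472 -> fresh
Step 7: SEND seq=278 -> fresh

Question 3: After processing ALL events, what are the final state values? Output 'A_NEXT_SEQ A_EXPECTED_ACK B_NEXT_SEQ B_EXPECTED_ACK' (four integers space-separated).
After event 0: A_seq=0 A_ack=278 B_seq=278 B_ack=0
After event 1: A_seq=149 A_ack=278 B_seq=278 B_ack=149
After event 2: A_seq=205 A_ack=278 B_seq=278 B_ack=149
After event 3: A_seq=306 A_ack=278 B_seq=278 B_ack=149
After event 4: A_seq=472 A_ack=278 B_seq=278 B_ack=149
After event 5: A_seq=472 A_ack=278 B_seq=278 B_ack=149
After event 6: A_seq=582 A_ack=278 B_seq=278 B_ack=149
After event 7: A_seq=582 A_ack=436 B_seq=436 B_ack=149

Answer: 582 436 436 149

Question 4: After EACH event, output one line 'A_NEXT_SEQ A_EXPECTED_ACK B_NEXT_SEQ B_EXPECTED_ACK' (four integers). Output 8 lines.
0 278 278 0
149 278 278 149
205 278 278 149
306 278 278 149
472 278 278 149
472 278 278 149
582 278 278 149
582 436 436 149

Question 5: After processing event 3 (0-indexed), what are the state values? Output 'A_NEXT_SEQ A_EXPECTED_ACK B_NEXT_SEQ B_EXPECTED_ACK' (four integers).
After event 0: A_seq=0 A_ack=278 B_seq=278 B_ack=0
After event 1: A_seq=149 A_ack=278 B_seq=278 B_ack=149
After event 2: A_seq=205 A_ack=278 B_seq=278 B_ack=149
After event 3: A_seq=306 A_ack=278 B_seq=278 B_ack=149

306 278 278 149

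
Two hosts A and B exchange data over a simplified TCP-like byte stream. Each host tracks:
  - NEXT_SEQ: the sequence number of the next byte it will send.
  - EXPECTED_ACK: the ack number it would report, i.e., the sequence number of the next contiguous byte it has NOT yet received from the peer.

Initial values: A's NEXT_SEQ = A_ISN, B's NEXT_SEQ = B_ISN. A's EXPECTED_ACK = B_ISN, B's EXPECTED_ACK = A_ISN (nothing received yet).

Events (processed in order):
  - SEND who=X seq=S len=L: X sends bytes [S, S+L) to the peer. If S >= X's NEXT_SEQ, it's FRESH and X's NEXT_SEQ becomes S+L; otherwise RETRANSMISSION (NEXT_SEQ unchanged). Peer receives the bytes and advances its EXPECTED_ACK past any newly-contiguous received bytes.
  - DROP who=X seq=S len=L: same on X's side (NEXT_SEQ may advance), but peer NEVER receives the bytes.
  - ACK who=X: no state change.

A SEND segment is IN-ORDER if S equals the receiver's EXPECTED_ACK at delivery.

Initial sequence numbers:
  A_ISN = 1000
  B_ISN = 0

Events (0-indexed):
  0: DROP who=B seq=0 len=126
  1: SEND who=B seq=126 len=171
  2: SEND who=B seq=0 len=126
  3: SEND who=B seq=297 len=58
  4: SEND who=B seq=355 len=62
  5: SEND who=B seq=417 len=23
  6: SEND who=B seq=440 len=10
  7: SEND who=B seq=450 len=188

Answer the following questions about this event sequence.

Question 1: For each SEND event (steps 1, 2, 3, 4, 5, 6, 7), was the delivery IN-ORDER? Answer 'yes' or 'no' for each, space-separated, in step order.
Answer: no yes yes yes yes yes yes

Derivation:
Step 1: SEND seq=126 -> out-of-order
Step 2: SEND seq=0 -> in-order
Step 3: SEND seq=297 -> in-order
Step 4: SEND seq=355 -> in-order
Step 5: SEND seq=417 -> in-order
Step 6: SEND seq=440 -> in-order
Step 7: SEND seq=450 -> in-order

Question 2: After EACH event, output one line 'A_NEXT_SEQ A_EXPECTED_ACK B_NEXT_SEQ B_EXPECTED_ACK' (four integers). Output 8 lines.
1000 0 126 1000
1000 0 297 1000
1000 297 297 1000
1000 355 355 1000
1000 417 417 1000
1000 440 440 1000
1000 450 450 1000
1000 638 638 1000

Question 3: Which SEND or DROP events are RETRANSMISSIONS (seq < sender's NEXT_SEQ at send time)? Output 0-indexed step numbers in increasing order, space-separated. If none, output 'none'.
Answer: 2

Derivation:
Step 0: DROP seq=0 -> fresh
Step 1: SEND seq=126 -> fresh
Step 2: SEND seq=0 -> retransmit
Step 3: SEND seq=297 -> fresh
Step 4: SEND seq=355 -> fresh
Step 5: SEND seq=417 -> fresh
Step 6: SEND seq=440 -> fresh
Step 7: SEND seq=450 -> fresh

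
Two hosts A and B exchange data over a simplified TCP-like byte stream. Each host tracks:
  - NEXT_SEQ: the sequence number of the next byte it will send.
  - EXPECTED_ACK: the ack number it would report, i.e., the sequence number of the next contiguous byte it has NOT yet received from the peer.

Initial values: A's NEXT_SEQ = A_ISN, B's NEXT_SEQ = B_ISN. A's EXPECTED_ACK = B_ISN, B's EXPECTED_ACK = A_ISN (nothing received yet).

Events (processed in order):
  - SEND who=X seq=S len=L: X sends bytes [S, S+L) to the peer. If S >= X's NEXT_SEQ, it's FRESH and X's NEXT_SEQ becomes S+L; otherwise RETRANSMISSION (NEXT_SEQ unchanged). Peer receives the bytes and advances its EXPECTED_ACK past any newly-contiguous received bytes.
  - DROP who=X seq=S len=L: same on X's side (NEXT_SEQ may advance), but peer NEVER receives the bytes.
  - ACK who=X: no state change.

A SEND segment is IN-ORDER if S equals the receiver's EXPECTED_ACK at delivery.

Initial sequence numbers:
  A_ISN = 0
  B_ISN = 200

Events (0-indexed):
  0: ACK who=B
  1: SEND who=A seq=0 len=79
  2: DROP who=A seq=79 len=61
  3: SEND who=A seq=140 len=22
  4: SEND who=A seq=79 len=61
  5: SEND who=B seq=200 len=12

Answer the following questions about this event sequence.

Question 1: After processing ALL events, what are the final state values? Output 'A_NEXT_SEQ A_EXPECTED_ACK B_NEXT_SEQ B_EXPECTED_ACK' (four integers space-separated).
After event 0: A_seq=0 A_ack=200 B_seq=200 B_ack=0
After event 1: A_seq=79 A_ack=200 B_seq=200 B_ack=79
After event 2: A_seq=140 A_ack=200 B_seq=200 B_ack=79
After event 3: A_seq=162 A_ack=200 B_seq=200 B_ack=79
After event 4: A_seq=162 A_ack=200 B_seq=200 B_ack=162
After event 5: A_seq=162 A_ack=212 B_seq=212 B_ack=162

Answer: 162 212 212 162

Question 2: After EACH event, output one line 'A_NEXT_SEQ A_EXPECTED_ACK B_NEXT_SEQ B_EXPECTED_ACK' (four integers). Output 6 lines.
0 200 200 0
79 200 200 79
140 200 200 79
162 200 200 79
162 200 200 162
162 212 212 162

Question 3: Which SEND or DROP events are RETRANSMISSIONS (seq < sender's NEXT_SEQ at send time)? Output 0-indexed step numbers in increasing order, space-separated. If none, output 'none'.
Step 1: SEND seq=0 -> fresh
Step 2: DROP seq=79 -> fresh
Step 3: SEND seq=140 -> fresh
Step 4: SEND seq=79 -> retransmit
Step 5: SEND seq=200 -> fresh

Answer: 4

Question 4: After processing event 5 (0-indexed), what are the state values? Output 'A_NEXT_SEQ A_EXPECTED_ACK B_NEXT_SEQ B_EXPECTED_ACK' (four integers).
After event 0: A_seq=0 A_ack=200 B_seq=200 B_ack=0
After event 1: A_seq=79 A_ack=200 B_seq=200 B_ack=79
After event 2: A_seq=140 A_ack=200 B_seq=200 B_ack=79
After event 3: A_seq=162 A_ack=200 B_seq=200 B_ack=79
After event 4: A_seq=162 A_ack=200 B_seq=200 B_ack=162
After event 5: A_seq=162 A_ack=212 B_seq=212 B_ack=162

162 212 212 162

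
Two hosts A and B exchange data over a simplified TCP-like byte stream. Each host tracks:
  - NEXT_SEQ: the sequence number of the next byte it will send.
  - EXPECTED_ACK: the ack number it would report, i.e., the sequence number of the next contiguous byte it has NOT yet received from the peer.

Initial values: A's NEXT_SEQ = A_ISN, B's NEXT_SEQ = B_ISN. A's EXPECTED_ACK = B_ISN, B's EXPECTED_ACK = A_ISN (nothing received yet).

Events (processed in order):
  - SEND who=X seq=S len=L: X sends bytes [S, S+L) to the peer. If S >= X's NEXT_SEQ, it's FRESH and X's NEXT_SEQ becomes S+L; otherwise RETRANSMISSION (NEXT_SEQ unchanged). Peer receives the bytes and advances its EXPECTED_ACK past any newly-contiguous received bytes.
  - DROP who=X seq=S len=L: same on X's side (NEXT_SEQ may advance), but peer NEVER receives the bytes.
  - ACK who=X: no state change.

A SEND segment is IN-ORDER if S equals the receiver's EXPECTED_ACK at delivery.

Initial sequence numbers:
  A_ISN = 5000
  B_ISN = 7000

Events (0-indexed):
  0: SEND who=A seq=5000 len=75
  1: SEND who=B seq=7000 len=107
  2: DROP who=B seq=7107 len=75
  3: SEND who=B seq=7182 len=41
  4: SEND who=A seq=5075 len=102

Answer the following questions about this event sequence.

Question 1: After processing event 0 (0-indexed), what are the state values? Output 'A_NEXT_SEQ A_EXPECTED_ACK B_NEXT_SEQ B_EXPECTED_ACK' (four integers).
After event 0: A_seq=5075 A_ack=7000 B_seq=7000 B_ack=5075

5075 7000 7000 5075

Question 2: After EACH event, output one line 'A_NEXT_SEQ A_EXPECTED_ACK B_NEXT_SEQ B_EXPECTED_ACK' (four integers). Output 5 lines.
5075 7000 7000 5075
5075 7107 7107 5075
5075 7107 7182 5075
5075 7107 7223 5075
5177 7107 7223 5177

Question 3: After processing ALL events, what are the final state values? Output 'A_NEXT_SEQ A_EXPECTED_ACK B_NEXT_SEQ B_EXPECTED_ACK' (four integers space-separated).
After event 0: A_seq=5075 A_ack=7000 B_seq=7000 B_ack=5075
After event 1: A_seq=5075 A_ack=7107 B_seq=7107 B_ack=5075
After event 2: A_seq=5075 A_ack=7107 B_seq=7182 B_ack=5075
After event 3: A_seq=5075 A_ack=7107 B_seq=7223 B_ack=5075
After event 4: A_seq=5177 A_ack=7107 B_seq=7223 B_ack=5177

Answer: 5177 7107 7223 5177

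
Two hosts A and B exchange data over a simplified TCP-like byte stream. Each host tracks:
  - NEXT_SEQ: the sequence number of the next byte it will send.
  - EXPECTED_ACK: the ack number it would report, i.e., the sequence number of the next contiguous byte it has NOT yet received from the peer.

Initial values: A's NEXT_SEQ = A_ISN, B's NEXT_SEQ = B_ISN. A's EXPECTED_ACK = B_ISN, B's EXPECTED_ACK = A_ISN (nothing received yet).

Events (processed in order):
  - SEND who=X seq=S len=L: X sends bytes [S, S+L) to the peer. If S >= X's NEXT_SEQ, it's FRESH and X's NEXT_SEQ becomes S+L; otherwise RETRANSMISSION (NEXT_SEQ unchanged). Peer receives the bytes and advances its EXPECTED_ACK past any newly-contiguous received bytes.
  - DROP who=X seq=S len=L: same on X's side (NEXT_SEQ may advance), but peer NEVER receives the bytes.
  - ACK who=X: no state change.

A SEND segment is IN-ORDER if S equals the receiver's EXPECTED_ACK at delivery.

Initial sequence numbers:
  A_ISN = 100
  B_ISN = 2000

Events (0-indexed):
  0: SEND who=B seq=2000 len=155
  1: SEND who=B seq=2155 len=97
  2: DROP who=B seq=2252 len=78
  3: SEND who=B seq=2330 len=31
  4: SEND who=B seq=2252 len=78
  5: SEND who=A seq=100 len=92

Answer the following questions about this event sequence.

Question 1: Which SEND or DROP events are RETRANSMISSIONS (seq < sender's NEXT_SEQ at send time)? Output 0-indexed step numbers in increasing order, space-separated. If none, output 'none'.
Answer: 4

Derivation:
Step 0: SEND seq=2000 -> fresh
Step 1: SEND seq=2155 -> fresh
Step 2: DROP seq=2252 -> fresh
Step 3: SEND seq=2330 -> fresh
Step 4: SEND seq=2252 -> retransmit
Step 5: SEND seq=100 -> fresh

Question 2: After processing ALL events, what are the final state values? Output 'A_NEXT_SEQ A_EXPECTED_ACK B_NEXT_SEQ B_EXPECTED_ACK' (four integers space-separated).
After event 0: A_seq=100 A_ack=2155 B_seq=2155 B_ack=100
After event 1: A_seq=100 A_ack=2252 B_seq=2252 B_ack=100
After event 2: A_seq=100 A_ack=2252 B_seq=2330 B_ack=100
After event 3: A_seq=100 A_ack=2252 B_seq=2361 B_ack=100
After event 4: A_seq=100 A_ack=2361 B_seq=2361 B_ack=100
After event 5: A_seq=192 A_ack=2361 B_seq=2361 B_ack=192

Answer: 192 2361 2361 192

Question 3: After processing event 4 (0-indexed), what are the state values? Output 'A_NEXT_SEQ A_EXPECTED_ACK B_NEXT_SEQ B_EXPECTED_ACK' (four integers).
After event 0: A_seq=100 A_ack=2155 B_seq=2155 B_ack=100
After event 1: A_seq=100 A_ack=2252 B_seq=2252 B_ack=100
After event 2: A_seq=100 A_ack=2252 B_seq=2330 B_ack=100
After event 3: A_seq=100 A_ack=2252 B_seq=2361 B_ack=100
After event 4: A_seq=100 A_ack=2361 B_seq=2361 B_ack=100

100 2361 2361 100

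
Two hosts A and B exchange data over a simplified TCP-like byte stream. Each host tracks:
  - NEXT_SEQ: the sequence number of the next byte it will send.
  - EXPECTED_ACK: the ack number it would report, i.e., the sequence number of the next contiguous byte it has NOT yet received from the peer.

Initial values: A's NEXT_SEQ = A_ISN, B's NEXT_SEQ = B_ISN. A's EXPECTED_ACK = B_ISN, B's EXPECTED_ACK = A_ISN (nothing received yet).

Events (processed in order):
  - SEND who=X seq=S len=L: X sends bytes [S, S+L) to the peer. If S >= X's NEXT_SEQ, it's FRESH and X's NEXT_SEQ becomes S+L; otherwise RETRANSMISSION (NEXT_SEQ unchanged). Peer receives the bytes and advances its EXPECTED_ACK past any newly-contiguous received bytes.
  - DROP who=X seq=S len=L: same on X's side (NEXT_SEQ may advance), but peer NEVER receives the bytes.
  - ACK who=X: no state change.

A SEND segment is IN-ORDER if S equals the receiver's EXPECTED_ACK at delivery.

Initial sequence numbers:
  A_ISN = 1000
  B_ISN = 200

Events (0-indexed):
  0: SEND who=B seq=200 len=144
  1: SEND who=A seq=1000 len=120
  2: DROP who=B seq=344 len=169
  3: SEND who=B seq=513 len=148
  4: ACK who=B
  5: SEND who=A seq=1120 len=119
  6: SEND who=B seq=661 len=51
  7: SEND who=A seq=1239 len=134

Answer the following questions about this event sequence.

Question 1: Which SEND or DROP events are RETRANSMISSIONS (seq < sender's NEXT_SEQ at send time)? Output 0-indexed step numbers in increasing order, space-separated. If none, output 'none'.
Answer: none

Derivation:
Step 0: SEND seq=200 -> fresh
Step 1: SEND seq=1000 -> fresh
Step 2: DROP seq=344 -> fresh
Step 3: SEND seq=513 -> fresh
Step 5: SEND seq=1120 -> fresh
Step 6: SEND seq=661 -> fresh
Step 7: SEND seq=1239 -> fresh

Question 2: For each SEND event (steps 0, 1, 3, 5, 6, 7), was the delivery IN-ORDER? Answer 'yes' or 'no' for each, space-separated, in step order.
Step 0: SEND seq=200 -> in-order
Step 1: SEND seq=1000 -> in-order
Step 3: SEND seq=513 -> out-of-order
Step 5: SEND seq=1120 -> in-order
Step 6: SEND seq=661 -> out-of-order
Step 7: SEND seq=1239 -> in-order

Answer: yes yes no yes no yes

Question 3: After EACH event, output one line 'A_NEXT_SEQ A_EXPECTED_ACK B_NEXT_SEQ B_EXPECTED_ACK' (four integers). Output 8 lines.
1000 344 344 1000
1120 344 344 1120
1120 344 513 1120
1120 344 661 1120
1120 344 661 1120
1239 344 661 1239
1239 344 712 1239
1373 344 712 1373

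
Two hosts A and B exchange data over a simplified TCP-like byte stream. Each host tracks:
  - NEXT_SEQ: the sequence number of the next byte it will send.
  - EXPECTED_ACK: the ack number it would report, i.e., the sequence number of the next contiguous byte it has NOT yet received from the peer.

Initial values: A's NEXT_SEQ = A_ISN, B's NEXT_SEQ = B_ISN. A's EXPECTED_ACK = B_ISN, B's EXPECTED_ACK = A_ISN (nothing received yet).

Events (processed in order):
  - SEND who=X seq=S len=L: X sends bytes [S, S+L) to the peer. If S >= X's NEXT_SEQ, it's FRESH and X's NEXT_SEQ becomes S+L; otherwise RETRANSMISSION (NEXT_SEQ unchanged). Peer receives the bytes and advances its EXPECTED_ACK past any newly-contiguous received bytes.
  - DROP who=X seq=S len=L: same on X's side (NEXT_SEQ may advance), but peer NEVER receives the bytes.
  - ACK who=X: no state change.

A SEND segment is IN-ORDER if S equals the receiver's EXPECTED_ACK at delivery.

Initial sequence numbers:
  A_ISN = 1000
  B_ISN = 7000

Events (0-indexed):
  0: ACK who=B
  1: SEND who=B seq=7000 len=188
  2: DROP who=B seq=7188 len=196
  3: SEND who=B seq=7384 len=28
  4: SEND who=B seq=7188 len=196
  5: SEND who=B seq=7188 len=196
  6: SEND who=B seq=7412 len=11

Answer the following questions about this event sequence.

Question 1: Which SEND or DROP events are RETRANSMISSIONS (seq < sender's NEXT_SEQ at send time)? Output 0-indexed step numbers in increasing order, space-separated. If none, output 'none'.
Step 1: SEND seq=7000 -> fresh
Step 2: DROP seq=7188 -> fresh
Step 3: SEND seq=7384 -> fresh
Step 4: SEND seq=7188 -> retransmit
Step 5: SEND seq=7188 -> retransmit
Step 6: SEND seq=7412 -> fresh

Answer: 4 5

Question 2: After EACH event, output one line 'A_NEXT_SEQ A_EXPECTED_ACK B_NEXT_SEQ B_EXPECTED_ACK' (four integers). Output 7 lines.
1000 7000 7000 1000
1000 7188 7188 1000
1000 7188 7384 1000
1000 7188 7412 1000
1000 7412 7412 1000
1000 7412 7412 1000
1000 7423 7423 1000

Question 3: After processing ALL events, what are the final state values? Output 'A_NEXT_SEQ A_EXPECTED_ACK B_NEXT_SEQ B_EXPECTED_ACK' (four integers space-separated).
Answer: 1000 7423 7423 1000

Derivation:
After event 0: A_seq=1000 A_ack=7000 B_seq=7000 B_ack=1000
After event 1: A_seq=1000 A_ack=7188 B_seq=7188 B_ack=1000
After event 2: A_seq=1000 A_ack=7188 B_seq=7384 B_ack=1000
After event 3: A_seq=1000 A_ack=7188 B_seq=7412 B_ack=1000
After event 4: A_seq=1000 A_ack=7412 B_seq=7412 B_ack=1000
After event 5: A_seq=1000 A_ack=7412 B_seq=7412 B_ack=1000
After event 6: A_seq=1000 A_ack=7423 B_seq=7423 B_ack=1000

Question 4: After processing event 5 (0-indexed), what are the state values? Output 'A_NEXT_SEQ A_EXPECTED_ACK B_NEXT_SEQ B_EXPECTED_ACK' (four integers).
After event 0: A_seq=1000 A_ack=7000 B_seq=7000 B_ack=1000
After event 1: A_seq=1000 A_ack=7188 B_seq=7188 B_ack=1000
After event 2: A_seq=1000 A_ack=7188 B_seq=7384 B_ack=1000
After event 3: A_seq=1000 A_ack=7188 B_seq=7412 B_ack=1000
After event 4: A_seq=1000 A_ack=7412 B_seq=7412 B_ack=1000
After event 5: A_seq=1000 A_ack=7412 B_seq=7412 B_ack=1000

1000 7412 7412 1000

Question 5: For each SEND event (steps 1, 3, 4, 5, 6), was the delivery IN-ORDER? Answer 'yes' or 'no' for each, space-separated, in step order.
Step 1: SEND seq=7000 -> in-order
Step 3: SEND seq=7384 -> out-of-order
Step 4: SEND seq=7188 -> in-order
Step 5: SEND seq=7188 -> out-of-order
Step 6: SEND seq=7412 -> in-order

Answer: yes no yes no yes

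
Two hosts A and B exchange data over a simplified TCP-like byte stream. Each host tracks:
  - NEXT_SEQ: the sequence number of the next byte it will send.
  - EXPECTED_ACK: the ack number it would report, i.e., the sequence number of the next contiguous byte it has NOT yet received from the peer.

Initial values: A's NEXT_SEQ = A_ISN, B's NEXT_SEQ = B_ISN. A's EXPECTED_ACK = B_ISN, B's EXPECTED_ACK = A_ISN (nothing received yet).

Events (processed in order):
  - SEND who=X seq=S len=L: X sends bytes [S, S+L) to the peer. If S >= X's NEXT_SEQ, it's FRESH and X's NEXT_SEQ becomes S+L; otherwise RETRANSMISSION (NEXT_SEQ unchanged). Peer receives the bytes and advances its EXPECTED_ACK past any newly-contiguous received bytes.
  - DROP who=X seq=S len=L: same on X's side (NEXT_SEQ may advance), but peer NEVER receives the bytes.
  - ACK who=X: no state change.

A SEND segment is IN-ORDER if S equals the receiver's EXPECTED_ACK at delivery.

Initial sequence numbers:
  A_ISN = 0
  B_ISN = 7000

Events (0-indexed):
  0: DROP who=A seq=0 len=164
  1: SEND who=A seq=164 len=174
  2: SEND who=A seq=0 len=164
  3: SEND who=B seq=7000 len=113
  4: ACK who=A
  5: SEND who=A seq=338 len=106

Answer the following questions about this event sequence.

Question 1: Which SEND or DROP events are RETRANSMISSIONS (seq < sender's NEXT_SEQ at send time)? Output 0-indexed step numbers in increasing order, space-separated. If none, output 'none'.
Answer: 2

Derivation:
Step 0: DROP seq=0 -> fresh
Step 1: SEND seq=164 -> fresh
Step 2: SEND seq=0 -> retransmit
Step 3: SEND seq=7000 -> fresh
Step 5: SEND seq=338 -> fresh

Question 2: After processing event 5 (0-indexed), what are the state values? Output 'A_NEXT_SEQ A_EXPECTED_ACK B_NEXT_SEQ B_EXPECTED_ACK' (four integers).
After event 0: A_seq=164 A_ack=7000 B_seq=7000 B_ack=0
After event 1: A_seq=338 A_ack=7000 B_seq=7000 B_ack=0
After event 2: A_seq=338 A_ack=7000 B_seq=7000 B_ack=338
After event 3: A_seq=338 A_ack=7113 B_seq=7113 B_ack=338
After event 4: A_seq=338 A_ack=7113 B_seq=7113 B_ack=338
After event 5: A_seq=444 A_ack=7113 B_seq=7113 B_ack=444

444 7113 7113 444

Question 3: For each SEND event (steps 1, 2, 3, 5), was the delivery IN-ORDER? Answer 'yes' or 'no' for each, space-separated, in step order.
Answer: no yes yes yes

Derivation:
Step 1: SEND seq=164 -> out-of-order
Step 2: SEND seq=0 -> in-order
Step 3: SEND seq=7000 -> in-order
Step 5: SEND seq=338 -> in-order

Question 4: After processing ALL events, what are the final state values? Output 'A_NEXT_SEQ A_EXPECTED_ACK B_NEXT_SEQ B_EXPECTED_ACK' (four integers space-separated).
After event 0: A_seq=164 A_ack=7000 B_seq=7000 B_ack=0
After event 1: A_seq=338 A_ack=7000 B_seq=7000 B_ack=0
After event 2: A_seq=338 A_ack=7000 B_seq=7000 B_ack=338
After event 3: A_seq=338 A_ack=7113 B_seq=7113 B_ack=338
After event 4: A_seq=338 A_ack=7113 B_seq=7113 B_ack=338
After event 5: A_seq=444 A_ack=7113 B_seq=7113 B_ack=444

Answer: 444 7113 7113 444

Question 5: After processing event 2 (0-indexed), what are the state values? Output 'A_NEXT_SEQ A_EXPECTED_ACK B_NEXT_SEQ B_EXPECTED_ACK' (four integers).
After event 0: A_seq=164 A_ack=7000 B_seq=7000 B_ack=0
After event 1: A_seq=338 A_ack=7000 B_seq=7000 B_ack=0
After event 2: A_seq=338 A_ack=7000 B_seq=7000 B_ack=338

338 7000 7000 338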